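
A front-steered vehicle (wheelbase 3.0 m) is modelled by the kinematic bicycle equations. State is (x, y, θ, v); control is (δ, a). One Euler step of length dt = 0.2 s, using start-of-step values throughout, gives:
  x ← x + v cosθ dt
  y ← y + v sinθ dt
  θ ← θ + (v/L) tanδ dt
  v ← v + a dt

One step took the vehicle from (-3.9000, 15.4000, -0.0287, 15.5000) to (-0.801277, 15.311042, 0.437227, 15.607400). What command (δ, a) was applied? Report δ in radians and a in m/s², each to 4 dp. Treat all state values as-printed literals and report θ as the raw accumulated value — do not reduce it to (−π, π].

a = (v'−v)/dt = (0.107400)/0.2 = 0.5370
Δθ = θ'−θ = 0.465927;  (v·dt/L) = 15.5000·0.2/3.0 = 1.033333
tan δ = Δθ·L/(v·dt) = 0.450897  →  δ = 0.4236

δ = 0.4236, a = 0.5370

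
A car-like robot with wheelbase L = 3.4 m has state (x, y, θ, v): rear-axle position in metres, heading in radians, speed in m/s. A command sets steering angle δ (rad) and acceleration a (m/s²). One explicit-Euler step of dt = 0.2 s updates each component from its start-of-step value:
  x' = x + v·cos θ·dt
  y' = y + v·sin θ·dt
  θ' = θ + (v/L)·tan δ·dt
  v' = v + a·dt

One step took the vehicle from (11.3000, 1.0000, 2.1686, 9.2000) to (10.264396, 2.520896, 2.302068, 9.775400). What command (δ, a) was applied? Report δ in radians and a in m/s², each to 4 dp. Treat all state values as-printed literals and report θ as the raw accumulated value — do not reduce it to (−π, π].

a = (v'−v)/dt = (0.575400)/0.2 = 2.8770
Δθ = θ'−θ = 0.133468;  (v·dt/L) = 9.2000·0.2/3.4 = 0.541176
tan δ = Δθ·L/(v·dt) = 0.246626  →  δ = 0.2418

δ = 0.2418, a = 2.8770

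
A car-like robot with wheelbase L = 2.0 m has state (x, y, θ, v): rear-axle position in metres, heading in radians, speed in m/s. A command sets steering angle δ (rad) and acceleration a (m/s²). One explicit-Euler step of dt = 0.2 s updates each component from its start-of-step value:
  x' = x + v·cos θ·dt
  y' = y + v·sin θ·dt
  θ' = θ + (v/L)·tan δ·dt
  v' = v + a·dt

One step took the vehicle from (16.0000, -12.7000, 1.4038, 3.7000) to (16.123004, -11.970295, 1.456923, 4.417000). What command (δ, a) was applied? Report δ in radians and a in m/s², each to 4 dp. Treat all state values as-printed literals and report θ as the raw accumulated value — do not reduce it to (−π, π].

δ = 0.1426, a = 3.5850

a = (v'−v)/dt = (0.717000)/0.2 = 3.5850
Δθ = θ'−θ = 0.053123;  (v·dt/L) = 3.7000·0.2/2.0 = 0.370000
tan δ = Δθ·L/(v·dt) = 0.143576  →  δ = 0.1426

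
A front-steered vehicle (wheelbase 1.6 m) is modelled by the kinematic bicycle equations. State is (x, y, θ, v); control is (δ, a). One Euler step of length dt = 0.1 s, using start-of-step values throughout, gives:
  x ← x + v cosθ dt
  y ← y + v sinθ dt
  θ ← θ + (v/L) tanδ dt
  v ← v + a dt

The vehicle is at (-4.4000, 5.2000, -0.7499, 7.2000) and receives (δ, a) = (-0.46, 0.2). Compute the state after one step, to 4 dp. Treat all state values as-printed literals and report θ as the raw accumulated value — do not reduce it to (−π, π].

x' = -4.4000 + 7.2000·cos(-0.7499)·0.1 = -3.8731
y' = 5.2000 + 7.2000·sin(-0.7499)·0.1 = 4.7093
θ' = -0.7499 + (7.2000/1.6)·tan(-0.46)·0.1 = -0.9729
v' = 7.2000 + 0.2000·0.1 = 7.2200

(-3.8731, 4.7093, -0.9729, 7.2200)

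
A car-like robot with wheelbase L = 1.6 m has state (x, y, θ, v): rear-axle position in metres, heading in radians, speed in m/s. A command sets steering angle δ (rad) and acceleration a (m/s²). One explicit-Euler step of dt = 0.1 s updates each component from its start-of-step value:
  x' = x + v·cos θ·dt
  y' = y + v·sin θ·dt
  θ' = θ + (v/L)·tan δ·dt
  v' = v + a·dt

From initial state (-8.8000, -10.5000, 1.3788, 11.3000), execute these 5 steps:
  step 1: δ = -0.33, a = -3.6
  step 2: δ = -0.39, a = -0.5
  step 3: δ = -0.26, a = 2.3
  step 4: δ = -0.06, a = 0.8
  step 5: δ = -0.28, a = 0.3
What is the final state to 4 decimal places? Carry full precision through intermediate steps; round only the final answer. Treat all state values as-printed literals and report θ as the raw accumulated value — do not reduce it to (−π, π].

(-5.6392, -6.2186, 0.4317, 11.2300)

after step 1 (δ=-0.33, a=-3.6): (-8.584375, -9.390763, 1.136892, 10.940000)
after step 2 (δ=-0.39, a=-0.5): (-8.124439, -8.398143, 0.855833, 10.890000)
after step 3 (δ=-0.26, a=2.3): (-7.410502, -7.575820, 0.674772, 11.120000)
after step 4 (δ=-0.06, a=0.8): (-6.542197, -6.881133, 0.633022, 11.200000)
after step 5 (δ=-0.28, a=0.3): (-5.639204, -6.218559, 0.431734, 11.230000)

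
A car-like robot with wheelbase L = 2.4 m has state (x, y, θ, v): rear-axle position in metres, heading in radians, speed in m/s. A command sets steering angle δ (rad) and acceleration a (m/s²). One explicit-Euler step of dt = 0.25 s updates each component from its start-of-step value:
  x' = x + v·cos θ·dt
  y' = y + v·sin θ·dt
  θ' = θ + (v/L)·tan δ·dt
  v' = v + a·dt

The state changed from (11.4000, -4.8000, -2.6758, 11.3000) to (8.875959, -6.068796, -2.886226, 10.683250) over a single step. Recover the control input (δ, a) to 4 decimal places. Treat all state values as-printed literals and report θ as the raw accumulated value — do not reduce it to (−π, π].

δ = -0.1769, a = -2.4670

a = (v'−v)/dt = (-0.616750)/0.25 = -2.4670
Δθ = θ'−θ = -0.210426;  (v·dt/L) = 11.3000·0.25/2.4 = 1.177083
tan δ = Δθ·L/(v·dt) = -0.178769  →  δ = -0.1769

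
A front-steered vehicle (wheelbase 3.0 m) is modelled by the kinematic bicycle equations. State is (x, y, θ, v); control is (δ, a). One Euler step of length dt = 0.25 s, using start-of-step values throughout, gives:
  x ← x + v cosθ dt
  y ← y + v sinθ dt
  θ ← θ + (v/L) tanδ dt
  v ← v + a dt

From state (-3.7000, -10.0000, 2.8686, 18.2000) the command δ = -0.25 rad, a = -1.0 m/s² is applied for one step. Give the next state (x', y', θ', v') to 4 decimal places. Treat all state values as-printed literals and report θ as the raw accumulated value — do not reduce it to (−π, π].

(-8.0815, -8.7733, 2.4813, 17.9500)

x' = -3.7000 + 18.2000·cos(2.8686)·0.25 = -8.0815
y' = -10.0000 + 18.2000·sin(2.8686)·0.25 = -8.7733
θ' = 2.8686 + (18.2000/3.0)·tan(-0.25)·0.25 = 2.4813
v' = 18.2000 − 1.0000·0.25 = 17.9500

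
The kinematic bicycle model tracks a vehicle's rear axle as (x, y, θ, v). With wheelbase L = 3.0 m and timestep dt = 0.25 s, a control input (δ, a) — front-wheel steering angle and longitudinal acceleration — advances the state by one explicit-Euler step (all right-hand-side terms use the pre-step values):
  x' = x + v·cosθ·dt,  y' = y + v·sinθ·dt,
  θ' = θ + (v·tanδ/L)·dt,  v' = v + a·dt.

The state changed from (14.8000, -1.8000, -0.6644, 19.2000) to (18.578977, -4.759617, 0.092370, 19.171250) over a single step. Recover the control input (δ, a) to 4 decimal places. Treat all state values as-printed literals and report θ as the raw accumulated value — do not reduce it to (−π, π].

δ = 0.4418, a = -0.1150

a = (v'−v)/dt = (-0.028750)/0.25 = -0.1150
Δθ = θ'−θ = 0.756770;  (v·dt/L) = 19.2000·0.25/3.0 = 1.600000
tan δ = Δθ·L/(v·dt) = 0.472981  →  δ = 0.4418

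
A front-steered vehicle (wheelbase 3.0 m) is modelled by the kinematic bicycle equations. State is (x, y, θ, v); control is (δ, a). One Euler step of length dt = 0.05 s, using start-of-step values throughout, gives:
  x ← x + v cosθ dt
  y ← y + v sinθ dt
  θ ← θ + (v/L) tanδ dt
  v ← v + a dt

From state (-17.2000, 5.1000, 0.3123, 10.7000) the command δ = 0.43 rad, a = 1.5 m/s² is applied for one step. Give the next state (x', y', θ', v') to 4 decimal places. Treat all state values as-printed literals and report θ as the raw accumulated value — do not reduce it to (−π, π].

(-16.6909, 5.2644, 0.3941, 10.7750)

x' = -17.2000 + 10.7000·cos(0.3123)·0.05 = -16.6909
y' = 5.1000 + 10.7000·sin(0.3123)·0.05 = 5.2644
θ' = 0.3123 + (10.7000/3.0)·tan(0.43)·0.05 = 0.3941
v' = 10.7000 + 1.5000·0.05 = 10.7750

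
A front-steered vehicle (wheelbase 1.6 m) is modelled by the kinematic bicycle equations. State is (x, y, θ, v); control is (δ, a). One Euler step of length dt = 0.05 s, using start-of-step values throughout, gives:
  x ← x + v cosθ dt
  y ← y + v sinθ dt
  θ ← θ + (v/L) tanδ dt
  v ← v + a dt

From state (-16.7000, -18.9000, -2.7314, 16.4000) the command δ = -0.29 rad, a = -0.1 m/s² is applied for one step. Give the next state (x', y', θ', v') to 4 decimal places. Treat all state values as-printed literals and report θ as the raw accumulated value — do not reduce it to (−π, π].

(-17.4520, -19.2270, -2.8843, 16.3950)

x' = -16.7000 + 16.4000·cos(-2.7314)·0.05 = -17.4520
y' = -18.9000 + 16.4000·sin(-2.7314)·0.05 = -19.2270
θ' = -2.7314 + (16.4000/1.6)·tan(-0.29)·0.05 = -2.8843
v' = 16.4000 − 0.1000·0.05 = 16.3950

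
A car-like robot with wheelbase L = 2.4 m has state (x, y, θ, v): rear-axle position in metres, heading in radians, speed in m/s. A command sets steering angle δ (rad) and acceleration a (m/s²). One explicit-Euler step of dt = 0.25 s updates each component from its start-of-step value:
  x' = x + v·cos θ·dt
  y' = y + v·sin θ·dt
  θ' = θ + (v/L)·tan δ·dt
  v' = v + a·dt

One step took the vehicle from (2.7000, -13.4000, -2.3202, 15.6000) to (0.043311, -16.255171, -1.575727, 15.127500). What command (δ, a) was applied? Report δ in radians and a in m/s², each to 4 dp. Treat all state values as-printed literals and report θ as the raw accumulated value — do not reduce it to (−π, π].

a = (v'−v)/dt = (-0.472500)/0.25 = -1.8900
Δθ = θ'−θ = 0.744473;  (v·dt/L) = 15.6000·0.25/2.4 = 1.625000
tan δ = Δθ·L/(v·dt) = 0.458137  →  δ = 0.4296

δ = 0.4296, a = -1.8900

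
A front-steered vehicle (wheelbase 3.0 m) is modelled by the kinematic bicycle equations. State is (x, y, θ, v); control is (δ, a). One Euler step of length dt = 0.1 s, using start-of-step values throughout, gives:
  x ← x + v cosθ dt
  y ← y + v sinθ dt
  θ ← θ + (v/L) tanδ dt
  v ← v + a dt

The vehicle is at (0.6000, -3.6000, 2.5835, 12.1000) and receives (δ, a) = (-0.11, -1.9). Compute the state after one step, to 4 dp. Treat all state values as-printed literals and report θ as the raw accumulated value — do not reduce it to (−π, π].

(-0.4264, -2.9592, 2.5390, 11.9100)

x' = 0.6000 + 12.1000·cos(2.5835)·0.1 = -0.4264
y' = -3.6000 + 12.1000·sin(2.5835)·0.1 = -2.9592
θ' = 2.5835 + (12.1000/3.0)·tan(-0.11)·0.1 = 2.5390
v' = 12.1000 − 1.9000·0.1 = 11.9100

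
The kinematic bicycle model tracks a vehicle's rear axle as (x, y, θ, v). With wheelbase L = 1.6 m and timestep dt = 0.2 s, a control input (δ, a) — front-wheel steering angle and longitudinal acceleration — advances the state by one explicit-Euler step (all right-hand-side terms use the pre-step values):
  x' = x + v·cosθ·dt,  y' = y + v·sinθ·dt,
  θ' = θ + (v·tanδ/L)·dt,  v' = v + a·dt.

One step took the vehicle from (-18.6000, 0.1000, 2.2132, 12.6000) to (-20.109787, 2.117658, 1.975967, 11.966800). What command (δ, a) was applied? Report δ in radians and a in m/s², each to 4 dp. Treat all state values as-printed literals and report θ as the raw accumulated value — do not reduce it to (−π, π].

a = (v'−v)/dt = (-0.633200)/0.2 = -3.1660
Δθ = θ'−θ = -0.237233;  (v·dt/L) = 12.6000·0.2/1.6 = 1.575000
tan δ = Δθ·L/(v·dt) = -0.150624  →  δ = -0.1495

δ = -0.1495, a = -3.1660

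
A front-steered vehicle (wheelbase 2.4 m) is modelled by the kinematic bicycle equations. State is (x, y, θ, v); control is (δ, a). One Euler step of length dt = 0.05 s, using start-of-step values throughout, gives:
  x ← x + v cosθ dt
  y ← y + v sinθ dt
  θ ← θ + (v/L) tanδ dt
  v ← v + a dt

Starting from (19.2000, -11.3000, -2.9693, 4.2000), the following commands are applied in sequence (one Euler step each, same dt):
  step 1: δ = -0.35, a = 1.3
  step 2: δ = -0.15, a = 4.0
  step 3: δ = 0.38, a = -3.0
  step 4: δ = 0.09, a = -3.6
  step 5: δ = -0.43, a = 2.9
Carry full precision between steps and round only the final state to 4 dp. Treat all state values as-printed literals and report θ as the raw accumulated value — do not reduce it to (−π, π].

after step 1 (δ=-0.35, a=1.3): (18.993109, -11.336003, -3.001240, 4.265000)
after step 2 (δ=-0.15, a=4.0): (18.781956, -11.365835, -3.014669, 4.465000)
after step 3 (δ=0.38, a=-3.0): (18.560502, -11.394094, -2.977515, 4.315000)
after step 4 (δ=0.09, a=-3.6): (18.347650, -11.429336, -2.969403, 4.135000)
after step 5 (δ=-0.43, a=2.9): (18.143957, -11.464760, -3.008911, 4.280000)

(18.1440, -11.4648, -3.0089, 4.2800)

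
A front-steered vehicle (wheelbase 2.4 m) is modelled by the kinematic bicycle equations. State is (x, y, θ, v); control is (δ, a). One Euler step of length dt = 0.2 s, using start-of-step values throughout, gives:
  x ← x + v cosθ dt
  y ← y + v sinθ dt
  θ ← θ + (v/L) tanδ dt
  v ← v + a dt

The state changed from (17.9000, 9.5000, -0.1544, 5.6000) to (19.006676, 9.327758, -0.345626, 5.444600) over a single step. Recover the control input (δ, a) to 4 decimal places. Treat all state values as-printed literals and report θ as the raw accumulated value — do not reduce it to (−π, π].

a = (v'−v)/dt = (-0.155400)/0.2 = -0.7770
Δθ = θ'−θ = -0.191226;  (v·dt/L) = 5.6000·0.2/2.4 = 0.466667
tan δ = Δθ·L/(v·dt) = -0.409770  →  δ = -0.3889

δ = -0.3889, a = -0.7770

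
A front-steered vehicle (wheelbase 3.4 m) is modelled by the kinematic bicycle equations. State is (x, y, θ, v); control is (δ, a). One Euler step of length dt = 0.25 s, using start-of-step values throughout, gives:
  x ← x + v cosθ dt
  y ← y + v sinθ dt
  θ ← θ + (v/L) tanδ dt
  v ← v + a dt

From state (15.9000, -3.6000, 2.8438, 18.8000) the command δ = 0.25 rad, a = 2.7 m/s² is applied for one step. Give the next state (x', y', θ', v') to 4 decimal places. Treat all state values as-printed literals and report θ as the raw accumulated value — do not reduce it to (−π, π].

(11.4069, -2.2210, 3.1968, 19.4750)

x' = 15.9000 + 18.8000·cos(2.8438)·0.25 = 11.4069
y' = -3.6000 + 18.8000·sin(2.8438)·0.25 = -2.2210
θ' = 2.8438 + (18.8000/3.4)·tan(0.25)·0.25 = 3.1968
v' = 18.8000 + 2.7000·0.25 = 19.4750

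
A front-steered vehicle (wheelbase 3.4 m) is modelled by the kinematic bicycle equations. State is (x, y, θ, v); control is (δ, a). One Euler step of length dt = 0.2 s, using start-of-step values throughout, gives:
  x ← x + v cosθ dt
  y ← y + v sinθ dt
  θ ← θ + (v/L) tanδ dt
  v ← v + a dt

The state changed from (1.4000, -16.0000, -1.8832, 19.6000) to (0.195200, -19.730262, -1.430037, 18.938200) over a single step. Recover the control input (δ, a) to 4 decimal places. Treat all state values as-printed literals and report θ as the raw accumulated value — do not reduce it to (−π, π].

δ = 0.3745, a = -3.3090

a = (v'−v)/dt = (-0.661800)/0.2 = -3.3090
Δθ = θ'−θ = 0.453163;  (v·dt/L) = 19.6000·0.2/3.4 = 1.152941
tan δ = Δθ·L/(v·dt) = 0.393050  →  δ = 0.3745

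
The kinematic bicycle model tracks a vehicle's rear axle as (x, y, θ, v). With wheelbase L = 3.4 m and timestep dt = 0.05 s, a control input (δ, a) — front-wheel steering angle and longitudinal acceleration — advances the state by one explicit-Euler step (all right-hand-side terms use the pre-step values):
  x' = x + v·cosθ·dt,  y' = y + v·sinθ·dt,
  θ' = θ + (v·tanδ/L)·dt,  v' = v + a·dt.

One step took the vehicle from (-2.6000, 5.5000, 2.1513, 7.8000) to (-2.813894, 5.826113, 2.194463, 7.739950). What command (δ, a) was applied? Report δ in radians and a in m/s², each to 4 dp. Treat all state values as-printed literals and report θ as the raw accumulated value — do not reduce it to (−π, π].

δ = 0.3599, a = -1.2010

a = (v'−v)/dt = (-0.060050)/0.05 = -1.2010
Δθ = θ'−θ = 0.043163;  (v·dt/L) = 7.8000·0.05/3.4 = 0.114706
tan δ = Δθ·L/(v·dt) = 0.376293  →  δ = 0.3599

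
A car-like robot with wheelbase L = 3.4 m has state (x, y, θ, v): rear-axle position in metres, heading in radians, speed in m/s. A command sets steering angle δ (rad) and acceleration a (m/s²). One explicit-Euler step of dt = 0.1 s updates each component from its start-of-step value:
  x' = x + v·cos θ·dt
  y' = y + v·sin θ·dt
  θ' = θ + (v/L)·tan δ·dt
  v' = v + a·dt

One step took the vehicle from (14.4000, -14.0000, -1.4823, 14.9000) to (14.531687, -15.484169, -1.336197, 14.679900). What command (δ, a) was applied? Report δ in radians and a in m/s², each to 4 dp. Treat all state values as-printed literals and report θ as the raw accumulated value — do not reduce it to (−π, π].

a = (v'−v)/dt = (-0.220100)/0.1 = -2.2010
Δθ = θ'−θ = 0.146103;  (v·dt/L) = 14.9000·0.1/3.4 = 0.438235
tan δ = Δθ·L/(v·dt) = 0.333389  →  δ = 0.3218

δ = 0.3218, a = -2.2010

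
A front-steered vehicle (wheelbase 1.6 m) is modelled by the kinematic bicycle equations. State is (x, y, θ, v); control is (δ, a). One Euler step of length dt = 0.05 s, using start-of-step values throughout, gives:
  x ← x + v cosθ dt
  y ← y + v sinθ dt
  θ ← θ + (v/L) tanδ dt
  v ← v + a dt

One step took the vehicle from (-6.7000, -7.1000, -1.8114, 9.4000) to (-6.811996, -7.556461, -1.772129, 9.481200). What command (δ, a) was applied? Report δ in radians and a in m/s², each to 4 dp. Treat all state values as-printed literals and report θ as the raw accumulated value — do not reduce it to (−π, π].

δ = 0.1329, a = 1.6240

a = (v'−v)/dt = (0.081200)/0.05 = 1.6240
Δθ = θ'−θ = 0.039271;  (v·dt/L) = 9.4000·0.05/1.6 = 0.293750
tan δ = Δθ·L/(v·dt) = 0.133689  →  δ = 0.1329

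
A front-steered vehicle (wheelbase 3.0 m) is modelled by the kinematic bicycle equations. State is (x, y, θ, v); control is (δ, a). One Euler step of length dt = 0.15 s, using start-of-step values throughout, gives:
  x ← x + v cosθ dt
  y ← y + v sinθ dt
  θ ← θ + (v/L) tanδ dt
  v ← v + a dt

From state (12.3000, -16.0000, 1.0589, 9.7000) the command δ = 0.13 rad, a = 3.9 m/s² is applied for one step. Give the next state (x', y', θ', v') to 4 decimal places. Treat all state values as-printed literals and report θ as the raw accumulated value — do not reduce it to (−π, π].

(13.0127, -14.7315, 1.1223, 10.2850)

x' = 12.3000 + 9.7000·cos(1.0589)·0.15 = 13.0127
y' = -16.0000 + 9.7000·sin(1.0589)·0.15 = -14.7315
θ' = 1.0589 + (9.7000/3.0)·tan(0.13)·0.15 = 1.1223
v' = 9.7000 + 3.9000·0.15 = 10.2850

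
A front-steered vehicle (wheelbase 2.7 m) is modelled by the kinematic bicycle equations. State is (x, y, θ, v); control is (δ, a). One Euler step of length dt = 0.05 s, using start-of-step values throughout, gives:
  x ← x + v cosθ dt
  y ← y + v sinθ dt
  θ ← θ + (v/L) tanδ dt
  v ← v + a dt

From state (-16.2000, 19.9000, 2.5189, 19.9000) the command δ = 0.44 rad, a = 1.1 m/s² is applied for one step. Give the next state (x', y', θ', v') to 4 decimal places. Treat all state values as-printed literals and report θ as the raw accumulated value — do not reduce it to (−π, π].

(-17.0082, 20.4803, 2.6924, 19.9550)

x' = -16.2000 + 19.9000·cos(2.5189)·0.05 = -17.0082
y' = 19.9000 + 19.9000·sin(2.5189)·0.05 = 20.4803
θ' = 2.5189 + (19.9000/2.7)·tan(0.44)·0.05 = 2.6924
v' = 19.9000 + 1.1000·0.05 = 19.9550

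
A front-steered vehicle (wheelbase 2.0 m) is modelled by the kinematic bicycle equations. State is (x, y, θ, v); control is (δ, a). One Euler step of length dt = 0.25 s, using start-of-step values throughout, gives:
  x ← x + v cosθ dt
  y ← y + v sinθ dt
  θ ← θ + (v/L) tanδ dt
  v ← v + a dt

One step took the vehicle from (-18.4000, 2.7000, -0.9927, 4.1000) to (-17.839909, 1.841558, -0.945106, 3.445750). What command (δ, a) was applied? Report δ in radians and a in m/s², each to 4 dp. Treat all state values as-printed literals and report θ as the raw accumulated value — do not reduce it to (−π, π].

a = (v'−v)/dt = (-0.654250)/0.25 = -2.6170
Δθ = θ'−θ = 0.047594;  (v·dt/L) = 4.1000·0.25/2.0 = 0.512500
tan δ = Δθ·L/(v·dt) = 0.092866  →  δ = 0.0926

δ = 0.0926, a = -2.6170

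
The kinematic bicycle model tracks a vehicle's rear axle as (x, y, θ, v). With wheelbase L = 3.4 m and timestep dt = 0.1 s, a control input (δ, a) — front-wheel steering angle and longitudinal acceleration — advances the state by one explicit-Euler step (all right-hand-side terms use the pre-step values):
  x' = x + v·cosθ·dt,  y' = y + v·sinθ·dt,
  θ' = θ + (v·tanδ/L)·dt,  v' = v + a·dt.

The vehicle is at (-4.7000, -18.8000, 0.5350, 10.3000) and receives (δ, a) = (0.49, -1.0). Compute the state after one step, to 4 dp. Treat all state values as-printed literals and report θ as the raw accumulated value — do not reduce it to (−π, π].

x' = -4.7000 + 10.3000·cos(0.5350)·0.1 = -3.8139
y' = -18.8000 + 10.3000·sin(0.5350)·0.1 = -18.2749
θ' = 0.5350 + (10.3000/3.4)·tan(0.49)·0.1 = 0.6966
v' = 10.3000 − 1.0000·0.1 = 10.2000

(-3.8139, -18.2749, 0.6966, 10.2000)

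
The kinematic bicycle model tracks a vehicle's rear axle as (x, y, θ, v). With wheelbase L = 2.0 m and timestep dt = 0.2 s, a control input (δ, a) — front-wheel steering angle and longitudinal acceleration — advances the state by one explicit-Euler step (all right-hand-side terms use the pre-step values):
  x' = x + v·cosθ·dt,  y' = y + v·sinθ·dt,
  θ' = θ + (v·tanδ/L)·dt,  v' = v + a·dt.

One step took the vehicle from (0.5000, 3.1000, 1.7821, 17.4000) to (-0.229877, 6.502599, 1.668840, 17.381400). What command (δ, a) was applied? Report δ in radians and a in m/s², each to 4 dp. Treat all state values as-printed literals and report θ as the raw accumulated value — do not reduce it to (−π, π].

δ = -0.0650, a = -0.0930

a = (v'−v)/dt = (-0.018600)/0.2 = -0.0930
Δθ = θ'−θ = -0.113260;  (v·dt/L) = 17.4000·0.2/2.0 = 1.740000
tan δ = Δθ·L/(v·dt) = -0.065092  →  δ = -0.0650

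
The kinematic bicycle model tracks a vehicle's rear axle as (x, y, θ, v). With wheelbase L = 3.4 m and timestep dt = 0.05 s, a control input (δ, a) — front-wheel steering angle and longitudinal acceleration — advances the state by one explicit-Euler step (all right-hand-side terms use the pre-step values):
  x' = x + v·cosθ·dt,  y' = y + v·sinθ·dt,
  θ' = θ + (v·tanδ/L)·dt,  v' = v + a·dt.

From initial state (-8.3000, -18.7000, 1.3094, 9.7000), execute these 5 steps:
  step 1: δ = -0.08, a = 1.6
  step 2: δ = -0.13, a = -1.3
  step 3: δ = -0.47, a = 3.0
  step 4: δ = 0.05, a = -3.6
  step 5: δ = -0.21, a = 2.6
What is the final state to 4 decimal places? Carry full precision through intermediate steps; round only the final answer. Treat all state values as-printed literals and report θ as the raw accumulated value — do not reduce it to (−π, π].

after step 1 (δ=-0.08, a=1.6): (-8.174662, -18.231475, 1.297964, 9.780000)
after step 2 (δ=-0.13, a=-1.3): (-8.042896, -17.760563, 1.279161, 9.715000)
after step 3 (δ=-0.47, a=3.0): (-7.903233, -17.295324, 1.206589, 9.865000)
after step 4 (δ=0.05, a=-3.6): (-7.727533, -16.834428, 1.213849, 9.685000)
after step 5 (δ=-0.21, a=2.6): (-7.558328, -16.380701, 1.183491, 9.815000)

(-7.5583, -16.3807, 1.1835, 9.8150)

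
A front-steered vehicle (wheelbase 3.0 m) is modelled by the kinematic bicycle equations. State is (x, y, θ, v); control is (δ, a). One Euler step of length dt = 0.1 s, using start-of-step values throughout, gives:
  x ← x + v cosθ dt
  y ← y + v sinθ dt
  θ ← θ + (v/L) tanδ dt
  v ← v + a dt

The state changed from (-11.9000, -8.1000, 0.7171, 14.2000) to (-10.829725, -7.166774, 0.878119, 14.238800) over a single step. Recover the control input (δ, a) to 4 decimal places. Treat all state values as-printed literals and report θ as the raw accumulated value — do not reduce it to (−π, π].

δ = 0.3279, a = 0.3880

a = (v'−v)/dt = (0.038800)/0.1 = 0.3880
Δθ = θ'−θ = 0.161019;  (v·dt/L) = 14.2000·0.1/3.0 = 0.473333
tan δ = Δθ·L/(v·dt) = 0.340181  →  δ = 0.3279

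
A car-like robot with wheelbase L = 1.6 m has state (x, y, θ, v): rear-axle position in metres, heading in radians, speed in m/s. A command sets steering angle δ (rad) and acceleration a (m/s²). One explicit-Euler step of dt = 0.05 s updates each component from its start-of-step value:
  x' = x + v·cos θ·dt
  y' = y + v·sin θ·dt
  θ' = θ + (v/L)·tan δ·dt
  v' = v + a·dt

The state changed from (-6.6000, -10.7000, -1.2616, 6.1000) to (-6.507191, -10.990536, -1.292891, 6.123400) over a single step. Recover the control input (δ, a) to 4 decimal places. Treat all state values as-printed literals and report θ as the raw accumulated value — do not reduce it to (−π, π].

a = (v'−v)/dt = (0.023400)/0.05 = 0.4680
Δθ = θ'−θ = -0.031291;  (v·dt/L) = 6.1000·0.05/1.6 = 0.190625
tan δ = Δθ·L/(v·dt) = -0.164150  →  δ = -0.1627

δ = -0.1627, a = 0.4680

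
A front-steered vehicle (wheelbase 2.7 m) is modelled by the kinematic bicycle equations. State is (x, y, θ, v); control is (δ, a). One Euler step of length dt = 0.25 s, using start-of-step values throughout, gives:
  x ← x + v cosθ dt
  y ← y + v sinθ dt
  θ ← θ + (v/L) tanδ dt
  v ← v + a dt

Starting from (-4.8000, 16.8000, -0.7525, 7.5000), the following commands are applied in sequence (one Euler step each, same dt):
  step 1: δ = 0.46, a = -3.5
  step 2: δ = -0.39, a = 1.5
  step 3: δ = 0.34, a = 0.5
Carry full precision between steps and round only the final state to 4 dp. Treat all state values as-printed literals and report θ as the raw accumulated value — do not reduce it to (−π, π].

after step 1 (δ=0.46, a=-3.5): (-3.431283, 15.518502, -0.408438, 6.625000)
after step 2 (δ=-0.39, a=1.5): (-1.911272, 14.860678, -0.660590, 7.000000)
after step 3 (δ=0.34, a=0.5): (-0.529419, 13.786908, -0.431316, 7.125000)

(-0.5294, 13.7869, -0.4313, 7.1250)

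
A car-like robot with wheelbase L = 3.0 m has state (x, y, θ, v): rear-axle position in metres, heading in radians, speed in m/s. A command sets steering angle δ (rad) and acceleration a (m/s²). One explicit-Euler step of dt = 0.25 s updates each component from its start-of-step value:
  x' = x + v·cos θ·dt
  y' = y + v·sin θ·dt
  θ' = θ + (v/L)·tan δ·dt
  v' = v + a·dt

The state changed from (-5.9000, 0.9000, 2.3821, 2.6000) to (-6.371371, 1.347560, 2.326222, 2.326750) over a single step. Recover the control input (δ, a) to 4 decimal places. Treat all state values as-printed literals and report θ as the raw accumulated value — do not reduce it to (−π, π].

a = (v'−v)/dt = (-0.273250)/0.25 = -1.0930
Δθ = θ'−θ = -0.055878;  (v·dt/L) = 2.6000·0.25/3.0 = 0.216667
tan δ = Δθ·L/(v·dt) = -0.257898  →  δ = -0.2524

δ = -0.2524, a = -1.0930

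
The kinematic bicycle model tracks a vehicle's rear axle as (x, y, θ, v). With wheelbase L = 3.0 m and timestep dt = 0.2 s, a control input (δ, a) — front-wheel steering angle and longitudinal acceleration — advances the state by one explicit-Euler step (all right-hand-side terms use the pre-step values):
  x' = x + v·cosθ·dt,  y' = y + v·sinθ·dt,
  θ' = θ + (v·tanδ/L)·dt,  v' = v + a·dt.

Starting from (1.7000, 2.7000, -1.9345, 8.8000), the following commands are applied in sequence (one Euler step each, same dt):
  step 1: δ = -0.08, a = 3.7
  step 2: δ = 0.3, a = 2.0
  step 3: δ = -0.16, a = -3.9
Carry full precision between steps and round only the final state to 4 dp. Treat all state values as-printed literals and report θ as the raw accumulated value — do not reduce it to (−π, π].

after step 1 (δ=-0.08, a=3.7): (1.073901, 1.055129, -1.981534, 9.540000)
after step 2 (δ=0.3, a=2.0): (0.312064, -0.694176, -1.784796, 9.940000)
after step 3 (δ=-0.16, a=-3.9): (-0.110127, -2.636828, -1.891737, 9.160000)

(-0.1101, -2.6368, -1.8917, 9.1600)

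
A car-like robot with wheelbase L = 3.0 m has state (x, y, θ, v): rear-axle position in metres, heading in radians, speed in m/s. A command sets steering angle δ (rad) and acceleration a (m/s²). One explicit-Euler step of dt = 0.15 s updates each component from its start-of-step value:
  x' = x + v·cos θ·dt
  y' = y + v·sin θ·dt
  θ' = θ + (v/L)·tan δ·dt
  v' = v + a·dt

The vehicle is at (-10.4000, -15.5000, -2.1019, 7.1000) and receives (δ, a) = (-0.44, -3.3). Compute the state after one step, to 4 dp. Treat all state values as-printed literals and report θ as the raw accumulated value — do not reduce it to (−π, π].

(-10.9394, -16.4183, -2.2690, 6.6050)

x' = -10.4000 + 7.1000·cos(-2.1019)·0.15 = -10.9394
y' = -15.5000 + 7.1000·sin(-2.1019)·0.15 = -16.4183
θ' = -2.1019 + (7.1000/3.0)·tan(-0.44)·0.15 = -2.2690
v' = 7.1000 − 3.3000·0.15 = 6.6050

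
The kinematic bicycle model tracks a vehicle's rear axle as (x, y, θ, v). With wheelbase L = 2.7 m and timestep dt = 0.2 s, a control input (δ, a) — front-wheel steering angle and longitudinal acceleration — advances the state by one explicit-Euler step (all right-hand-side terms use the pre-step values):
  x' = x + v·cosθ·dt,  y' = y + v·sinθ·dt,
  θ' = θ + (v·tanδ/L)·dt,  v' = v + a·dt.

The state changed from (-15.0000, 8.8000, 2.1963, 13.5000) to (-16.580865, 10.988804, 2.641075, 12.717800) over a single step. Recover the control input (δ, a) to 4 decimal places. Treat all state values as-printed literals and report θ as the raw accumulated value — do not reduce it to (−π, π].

a = (v'−v)/dt = (-0.782200)/0.2 = -3.9110
Δθ = θ'−θ = 0.444775;  (v·dt/L) = 13.5000·0.2/2.7 = 1.000000
tan δ = Δθ·L/(v·dt) = 0.444775  →  δ = 0.4185

δ = 0.4185, a = -3.9110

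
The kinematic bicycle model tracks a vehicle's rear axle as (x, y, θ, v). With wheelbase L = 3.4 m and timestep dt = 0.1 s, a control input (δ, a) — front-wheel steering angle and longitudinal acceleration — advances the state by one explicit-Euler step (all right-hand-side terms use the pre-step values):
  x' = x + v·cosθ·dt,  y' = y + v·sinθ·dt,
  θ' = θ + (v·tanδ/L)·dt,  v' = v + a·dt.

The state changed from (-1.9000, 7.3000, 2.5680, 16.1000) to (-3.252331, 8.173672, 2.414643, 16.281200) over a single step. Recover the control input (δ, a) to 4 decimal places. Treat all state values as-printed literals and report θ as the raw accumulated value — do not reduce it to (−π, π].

δ = -0.3132, a = 1.8120

a = (v'−v)/dt = (0.181200)/0.1 = 1.8120
Δθ = θ'−θ = -0.153357;  (v·dt/L) = 16.1000·0.1/3.4 = 0.473529
tan δ = Δθ·L/(v·dt) = -0.323860  →  δ = -0.3132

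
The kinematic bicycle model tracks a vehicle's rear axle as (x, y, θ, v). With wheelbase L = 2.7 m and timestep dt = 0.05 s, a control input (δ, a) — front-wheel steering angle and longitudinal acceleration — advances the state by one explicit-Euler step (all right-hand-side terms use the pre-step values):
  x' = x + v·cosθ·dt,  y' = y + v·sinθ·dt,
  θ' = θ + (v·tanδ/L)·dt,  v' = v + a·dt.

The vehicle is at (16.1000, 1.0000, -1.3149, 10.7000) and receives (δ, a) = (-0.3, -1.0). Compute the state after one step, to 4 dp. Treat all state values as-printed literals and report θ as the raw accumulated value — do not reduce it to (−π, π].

x' = 16.1000 + 10.7000·cos(-1.3149)·0.05 = 16.2354
y' = 1.0000 + 10.7000·sin(-1.3149)·0.05 = 0.4824
θ' = -1.3149 + (10.7000/2.7)·tan(-0.3)·0.05 = -1.3762
v' = 10.7000 − 1.0000·0.05 = 10.6500

(16.2354, 0.4824, -1.3762, 10.6500)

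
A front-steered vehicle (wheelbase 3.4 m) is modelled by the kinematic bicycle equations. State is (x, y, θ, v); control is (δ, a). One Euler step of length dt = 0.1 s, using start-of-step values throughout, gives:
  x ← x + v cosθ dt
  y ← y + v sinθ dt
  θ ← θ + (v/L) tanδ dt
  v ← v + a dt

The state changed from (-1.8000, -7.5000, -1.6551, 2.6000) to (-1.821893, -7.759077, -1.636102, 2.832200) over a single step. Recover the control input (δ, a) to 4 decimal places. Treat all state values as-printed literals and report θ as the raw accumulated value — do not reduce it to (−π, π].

δ = 0.2435, a = 2.3220

a = (v'−v)/dt = (0.232200)/0.1 = 2.3220
Δθ = θ'−θ = 0.018998;  (v·dt/L) = 2.6000·0.1/3.4 = 0.076471
tan δ = Δθ·L/(v·dt) = 0.248435  →  δ = 0.2435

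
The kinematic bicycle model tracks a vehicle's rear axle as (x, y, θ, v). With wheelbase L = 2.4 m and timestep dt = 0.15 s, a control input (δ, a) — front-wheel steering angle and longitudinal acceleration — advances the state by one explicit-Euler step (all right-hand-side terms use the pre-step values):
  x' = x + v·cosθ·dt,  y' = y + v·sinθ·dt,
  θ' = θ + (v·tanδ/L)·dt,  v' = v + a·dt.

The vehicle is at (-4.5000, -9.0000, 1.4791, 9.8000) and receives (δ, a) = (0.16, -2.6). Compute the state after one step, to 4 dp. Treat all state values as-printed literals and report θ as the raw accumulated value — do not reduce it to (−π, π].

(-4.3654, -7.5362, 1.5779, 9.4100)

x' = -4.5000 + 9.8000·cos(1.4791)·0.15 = -4.3654
y' = -9.0000 + 9.8000·sin(1.4791)·0.15 = -7.5362
θ' = 1.4791 + (9.8000/2.4)·tan(0.16)·0.15 = 1.5779
v' = 9.8000 − 2.6000·0.15 = 9.4100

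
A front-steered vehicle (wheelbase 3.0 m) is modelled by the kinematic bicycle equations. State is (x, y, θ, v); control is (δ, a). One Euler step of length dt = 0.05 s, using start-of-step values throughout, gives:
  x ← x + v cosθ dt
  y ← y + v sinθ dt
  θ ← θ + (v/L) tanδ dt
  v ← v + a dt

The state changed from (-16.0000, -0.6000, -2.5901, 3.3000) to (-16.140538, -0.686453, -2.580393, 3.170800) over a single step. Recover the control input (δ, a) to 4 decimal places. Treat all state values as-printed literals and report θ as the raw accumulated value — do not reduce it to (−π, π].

δ = 0.1747, a = -2.5840

a = (v'−v)/dt = (-0.129200)/0.05 = -2.5840
Δθ = θ'−θ = 0.009707;  (v·dt/L) = 3.3000·0.05/3.0 = 0.055000
tan δ = Δθ·L/(v·dt) = 0.176491  →  δ = 0.1747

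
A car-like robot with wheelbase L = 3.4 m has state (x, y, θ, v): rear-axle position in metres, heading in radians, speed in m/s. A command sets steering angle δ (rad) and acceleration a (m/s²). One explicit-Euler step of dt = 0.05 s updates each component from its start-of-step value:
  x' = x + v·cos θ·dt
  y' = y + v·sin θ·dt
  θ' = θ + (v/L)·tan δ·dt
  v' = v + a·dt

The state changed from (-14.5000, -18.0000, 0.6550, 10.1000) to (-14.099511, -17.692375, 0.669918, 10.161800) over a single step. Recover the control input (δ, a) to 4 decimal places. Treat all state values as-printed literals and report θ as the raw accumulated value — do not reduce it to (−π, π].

a = (v'−v)/dt = (0.061800)/0.05 = 1.2360
Δθ = θ'−θ = 0.014918;  (v·dt/L) = 10.1000·0.05/3.4 = 0.148529
tan δ = Δθ·L/(v·dt) = 0.100438  →  δ = 0.1001

δ = 0.1001, a = 1.2360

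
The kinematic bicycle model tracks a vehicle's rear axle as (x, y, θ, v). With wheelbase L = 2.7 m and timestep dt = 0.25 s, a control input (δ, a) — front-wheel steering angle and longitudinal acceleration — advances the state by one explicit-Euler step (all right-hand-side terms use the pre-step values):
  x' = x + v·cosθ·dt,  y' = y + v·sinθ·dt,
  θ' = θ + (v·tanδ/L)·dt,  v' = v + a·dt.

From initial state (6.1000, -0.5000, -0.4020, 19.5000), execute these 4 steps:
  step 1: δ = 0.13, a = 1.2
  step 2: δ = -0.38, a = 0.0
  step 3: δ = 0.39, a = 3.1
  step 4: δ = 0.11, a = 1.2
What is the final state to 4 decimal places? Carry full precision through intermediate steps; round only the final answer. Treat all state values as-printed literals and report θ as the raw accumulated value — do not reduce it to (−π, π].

after step 1 (δ=0.13, a=1.2): (10.586367, -2.407391, -0.165947, 19.800000)
after step 2 (δ=-0.38, a=0.0): (15.468366, -3.225061, -0.898203, 19.800000)
after step 3 (δ=0.39, a=3.1): (18.552297, -7.096994, -0.144602, 20.575000)
after step 4 (δ=0.11, a=1.2): (23.642363, -7.838204, 0.065807, 20.875000)

(23.6424, -7.8382, 0.0658, 20.8750)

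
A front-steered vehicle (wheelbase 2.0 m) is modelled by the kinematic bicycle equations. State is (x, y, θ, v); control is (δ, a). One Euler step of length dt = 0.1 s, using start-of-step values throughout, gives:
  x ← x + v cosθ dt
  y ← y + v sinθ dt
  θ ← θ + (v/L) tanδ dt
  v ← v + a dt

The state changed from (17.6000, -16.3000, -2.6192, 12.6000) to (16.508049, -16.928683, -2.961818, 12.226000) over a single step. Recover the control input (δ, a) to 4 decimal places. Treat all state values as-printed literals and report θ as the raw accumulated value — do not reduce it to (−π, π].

a = (v'−v)/dt = (-0.374000)/0.1 = -3.7400
Δθ = θ'−θ = -0.342618;  (v·dt/L) = 12.6000·0.1/2.0 = 0.630000
tan δ = Δθ·L/(v·dt) = -0.543838  →  δ = -0.4981

δ = -0.4981, a = -3.7400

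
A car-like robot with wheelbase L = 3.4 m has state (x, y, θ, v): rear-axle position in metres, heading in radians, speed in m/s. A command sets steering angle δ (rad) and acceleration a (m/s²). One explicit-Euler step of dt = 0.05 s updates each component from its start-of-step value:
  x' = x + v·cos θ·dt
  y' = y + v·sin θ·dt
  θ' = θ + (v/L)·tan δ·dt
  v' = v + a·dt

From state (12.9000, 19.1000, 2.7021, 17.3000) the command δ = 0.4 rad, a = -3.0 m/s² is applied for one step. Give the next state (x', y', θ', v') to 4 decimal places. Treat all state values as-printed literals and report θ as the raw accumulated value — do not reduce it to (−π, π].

(12.1172, 19.4680, 2.8097, 17.1500)

x' = 12.9000 + 17.3000·cos(2.7021)·0.05 = 12.1172
y' = 19.1000 + 17.3000·sin(2.7021)·0.05 = 19.4680
θ' = 2.7021 + (17.3000/3.4)·tan(0.4)·0.05 = 2.8097
v' = 17.3000 − 3.0000·0.05 = 17.1500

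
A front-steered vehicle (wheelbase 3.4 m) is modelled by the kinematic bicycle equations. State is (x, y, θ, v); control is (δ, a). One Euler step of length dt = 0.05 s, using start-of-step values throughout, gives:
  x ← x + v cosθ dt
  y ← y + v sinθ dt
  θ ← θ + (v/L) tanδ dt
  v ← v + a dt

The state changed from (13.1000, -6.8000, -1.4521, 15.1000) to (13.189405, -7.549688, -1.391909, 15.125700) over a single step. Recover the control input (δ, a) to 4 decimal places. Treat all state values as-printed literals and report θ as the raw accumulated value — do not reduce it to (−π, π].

δ = 0.2647, a = 0.5140

a = (v'−v)/dt = (0.025700)/0.05 = 0.5140
Δθ = θ'−θ = 0.060191;  (v·dt/L) = 15.1000·0.05/3.4 = 0.222059
tan δ = Δθ·L/(v·dt) = 0.271059  →  δ = 0.2647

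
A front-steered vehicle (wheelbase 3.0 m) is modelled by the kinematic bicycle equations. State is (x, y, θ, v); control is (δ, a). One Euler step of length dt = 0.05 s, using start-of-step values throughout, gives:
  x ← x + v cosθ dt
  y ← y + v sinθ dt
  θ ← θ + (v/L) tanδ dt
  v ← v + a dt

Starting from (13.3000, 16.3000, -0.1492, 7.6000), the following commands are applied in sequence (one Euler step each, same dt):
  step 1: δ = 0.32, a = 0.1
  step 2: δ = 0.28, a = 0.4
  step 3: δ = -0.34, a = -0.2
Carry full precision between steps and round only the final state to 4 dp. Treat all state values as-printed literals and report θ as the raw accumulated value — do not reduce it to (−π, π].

after step 1 (δ=0.32, a=0.1): (13.675778, 16.243514, -0.107224, 7.605000)
after step 2 (δ=0.28, a=0.4): (14.053845, 16.202820, -0.070776, 7.625000)
after step 3 (δ=-0.34, a=-0.2): (14.434140, 16.175859, -0.115731, 7.615000)

(14.4341, 16.1759, -0.1157, 7.6150)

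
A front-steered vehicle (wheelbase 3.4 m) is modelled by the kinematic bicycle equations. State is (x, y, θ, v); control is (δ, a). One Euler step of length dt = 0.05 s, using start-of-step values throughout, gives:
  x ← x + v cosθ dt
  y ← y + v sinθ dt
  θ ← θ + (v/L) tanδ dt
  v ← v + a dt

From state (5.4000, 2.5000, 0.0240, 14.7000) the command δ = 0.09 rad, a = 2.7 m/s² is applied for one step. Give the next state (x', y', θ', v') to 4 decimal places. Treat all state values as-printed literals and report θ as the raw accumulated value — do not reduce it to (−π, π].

x' = 5.4000 + 14.7000·cos(0.0240)·0.05 = 6.1348
y' = 2.5000 + 14.7000·sin(0.0240)·0.05 = 2.5176
θ' = 0.0240 + (14.7000/3.4)·tan(0.09)·0.05 = 0.0435
v' = 14.7000 + 2.7000·0.05 = 14.8350

(6.1348, 2.5176, 0.0435, 14.8350)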